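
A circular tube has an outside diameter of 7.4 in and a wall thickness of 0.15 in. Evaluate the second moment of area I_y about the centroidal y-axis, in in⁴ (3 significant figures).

I_y ≈ 22.5 in⁴

Split into non-overlapping primitives; take the origin at the lower-left of the bounding box.
Outer circle: ⌀7.4, A = 43.008 in², x = 3.7 in, Ī = 147.2 in⁴.
Bore (subtracted): ⌀7.1, A = 39.592 in², x = 3.7 in, Ī = 124.74 in⁴.
By symmetry the centroid is at mid-width, x̄ = 3.7 in.
All pieces are centred on the centroidal y-axis, so I = ΣĪ (holes subtracted) = 22.457 in⁴.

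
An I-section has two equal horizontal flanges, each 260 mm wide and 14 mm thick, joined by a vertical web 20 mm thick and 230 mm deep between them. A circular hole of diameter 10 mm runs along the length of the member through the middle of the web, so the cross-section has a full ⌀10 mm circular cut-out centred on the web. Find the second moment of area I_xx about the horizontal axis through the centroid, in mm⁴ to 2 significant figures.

Break the section into simple shapes (no overlaps), measuring from the bottom-left corner of the bounding box.
Bottom flange: 260 × 14, A = 3 640 mm², y = 7 mm, Ī = 59 453 mm⁴.
Web: 20 × 230, A = 4 600 mm², y = 129 mm, Ī = 20 278 333 mm⁴.
Top flange: 260 × 14, A = 3 640 mm², y = 251 mm, Ī = 59 453 mm⁴.
Hole (subtracted): ⌀10, A = 78.54 mm², y = 129 mm, Ī = 490.9 mm⁴.
By symmetry the centroid is at mid-height, ȳ = 129 mm.
Transfer each piece to the horizontal axis through the centroid using Ī + A·d² with d = y − 129:
  bottom flange: d = -122 mm → contributes +54 237 213 mm⁴
  web: d = 0 mm → contributes +20 278 333 mm⁴
  top flange: d = 122 mm → contributes +54 237 213 mm⁴
  hole: d = 0 mm → contributes −490.9 mm⁴
Total I = 128 752 269 mm⁴.

I_xx ≈ 1.3 × 10⁸ mm⁴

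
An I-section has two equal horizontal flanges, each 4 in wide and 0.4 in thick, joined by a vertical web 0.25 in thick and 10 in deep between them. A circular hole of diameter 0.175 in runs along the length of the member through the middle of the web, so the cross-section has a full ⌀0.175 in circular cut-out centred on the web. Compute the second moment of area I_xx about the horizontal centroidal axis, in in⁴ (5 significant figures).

Treat the section as a set of non-overlapping primitives; coordinates are from the bounding-box lower-left.
Bottom flange: 4 × 0.4, A = 1.6 in², y = 0.2 in, Ī = 0.02133333 in⁴.
Web: 0.25 × 10, A = 2.5 in², y = 5.4 in, Ī = 20.83333 in⁴.
Top flange: 4 × 0.4, A = 1.6 in², y = 10.6 in, Ī = 0.02133333 in⁴.
Hole (subtracted): ⌀0.175, A = 0.02405282 in², y = 5.4 in, Ī = 0.0000460386 in⁴.
By symmetry the centroid is at mid-height, ȳ = 5.4 in.
Transfer each piece to the horizontal centroidal axis using Ī + A·d² with d = y − 5.4:
  bottom flange: d = -5.2 in → contributes +43.28533 in⁴
  web: d = 0 in → contributes +20.83333 in⁴
  top flange: d = 5.2 in → contributes +43.28533 in⁴
  hole: d = 0 in → contributes −0.0000460386 in⁴
Total I = 107.404 in⁴.

I_xx ≈ 107.40 in⁴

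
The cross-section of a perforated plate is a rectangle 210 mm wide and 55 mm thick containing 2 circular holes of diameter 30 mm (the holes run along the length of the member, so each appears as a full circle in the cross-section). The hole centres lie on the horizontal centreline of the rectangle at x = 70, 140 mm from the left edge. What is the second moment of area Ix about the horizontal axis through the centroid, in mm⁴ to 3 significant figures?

Break the section into simple shapes (no overlaps), measuring from the bottom-left corner of the bounding box.
Plate: 210 × 55, A = 11 550 mm², y = 27.5 mm, Ī = 2 911 563 mm⁴.
Hole 1 (subtracted): ⌀30, A = 706.86 mm², y = 27.5 mm, Ī = 39 761 mm⁴.
Hole 2 (subtracted): ⌀30, A = 706.86 mm², y = 27.5 mm, Ī = 39 761 mm⁴.
By symmetry the centroid is at mid-height, ȳ = 27.5 mm.
All pieces are centred on the horizontal axis through the centroid, so I = ΣĪ (holes subtracted) = 2 832 041 mm⁴.

Ix ≈ 2.83 × 10⁶ mm⁴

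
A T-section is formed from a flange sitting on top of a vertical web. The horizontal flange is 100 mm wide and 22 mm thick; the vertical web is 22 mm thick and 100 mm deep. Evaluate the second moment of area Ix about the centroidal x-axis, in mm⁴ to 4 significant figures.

Break the section into simple shapes (no overlaps), measuring from the bottom-left corner of the bounding box.
Flange: 100 × 22, A = 2 200 mm², y = 111 mm, Ī = 88733.3 mm⁴.
Web: 22 × 100, A = 2 200 mm², y = 50 mm, Ī = 1 833 333 mm⁴.
Centroid: ȳ = ΣA·y / ΣA = 80.5 mm.
Transfer each piece to the centroidal x-axis using Ī + A·d² with d = y − 80.5:
  flange: d = 30.5 mm → contributes +2 135 283 mm⁴
  web: d = -30.5 mm → contributes +3 879 883 mm⁴
Total I = 6 015 167 mm⁴.

Ix ≈ 6.015 × 10⁶ mm⁴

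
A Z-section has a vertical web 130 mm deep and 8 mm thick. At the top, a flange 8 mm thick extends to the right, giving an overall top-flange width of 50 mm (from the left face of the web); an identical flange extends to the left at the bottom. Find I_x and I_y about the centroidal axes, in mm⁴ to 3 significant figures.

I_x ≈ 3.97 × 10⁶ mm⁴, I_y ≈ 5.24 × 10⁵ mm⁴

Decompose the section into non-overlapping parts with the origin at the bottom-left of its bounding rectangle.
Web: 8 × 130, A = 1 040 mm², y = 65 mm, Ī = 1 464 667 mm⁴.
Top flange (beyond web): 42 × 8, A = 336 mm², y = 126 mm, Ī = 1 792 mm⁴.
Bottom flange (beyond web): 42 × 8, A = 336 mm², y = 4 mm, Ī = 1 792 mm⁴.
Centroid: ȳ = ΣA·y / ΣA = 65 mm.
Transfer each piece to the centroidal x-axis using Ī + A·d² with d = y − 65:
  web: d = 0 mm → contributes +1 464 667 mm⁴
  top flange (beyond web): d = 61 mm → contributes +1 252 048 mm⁴
  bottom flange (beyond web): d = -61 mm → contributes +1 252 048 mm⁴
Total I = 3 968 763 mm⁴.
For the y-axis: x̄ = 46 mm.
Repeating about the centroidal y-axis gives I_y = 524 331 mm⁴.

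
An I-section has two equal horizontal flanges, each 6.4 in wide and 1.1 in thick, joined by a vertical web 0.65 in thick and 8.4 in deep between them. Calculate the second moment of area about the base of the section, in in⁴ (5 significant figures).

I_base ≈ 900.08 in⁴

Treat the section as a set of non-overlapping primitives; coordinates are from the bounding-box lower-left.
Bottom flange: 6.4 × 1.1, A = 7.04 in², y = 0.55 in, Ī = 0.7098667 in⁴.
Web: 0.65 × 8.4, A = 5.46 in², y = 5.3 in, Ī = 32.1048 in⁴.
Top flange: 6.4 × 1.1, A = 7.04 in², y = 10.05 in, Ī = 0.7098667 in⁴.
Transfer each piece to the bottom edge using Ī + A·d² with d = y − 0:
  bottom flange: d = 0.55 in → contributes +2.839467 in⁴
  web: d = 5.3 in → contributes +185.4762 in⁴
  top flange: d = 10.05 in → contributes +711.7675 in⁴
Total I = 900.0831 in⁴.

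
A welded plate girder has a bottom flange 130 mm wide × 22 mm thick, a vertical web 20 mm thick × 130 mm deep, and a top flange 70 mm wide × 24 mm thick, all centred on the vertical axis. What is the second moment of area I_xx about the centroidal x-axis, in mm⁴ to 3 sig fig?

Treat the section as a set of non-overlapping primitives; coordinates are from the bounding-box lower-left.
Bottom plate: 130 × 22, A = 2 860 mm², y = 11 mm, Ī = 115 353 mm⁴.
Web plate: 20 × 130, A = 2 600 mm², y = 87 mm, Ī = 3 661 667 mm⁴.
Top plate: 70 × 24, A = 1 680 mm², y = 164 mm, Ī = 80 640 mm⁴.
Centroid: ȳ = ΣA·y / ΣA = 74.675 mm.
Transfer each piece to the centroidal x-axis using Ī + A·d² with d = y − 74.675:
  bottom plate: d = -63.675 mm → contributes +11 711 265 mm⁴
  web plate: d = 12.325 mm → contributes +4 056 617 mm⁴
  top plate: d = 89.325 mm → contributes +13 485 264 mm⁴
Total I = 29 253 146 mm⁴.

I_xx ≈ 2.93 × 10⁷ mm⁴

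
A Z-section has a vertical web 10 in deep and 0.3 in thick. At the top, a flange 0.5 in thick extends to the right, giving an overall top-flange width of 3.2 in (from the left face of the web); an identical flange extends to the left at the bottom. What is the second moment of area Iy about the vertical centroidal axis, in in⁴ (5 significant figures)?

Decompose the section into non-overlapping parts with the origin at the bottom-left of its bounding rectangle.
Web: 0.3 × 10, A = 3 in², x = 3.05 in, Ī = 0.0225 in⁴.
Top flange (beyond web): 2.9 × 0.5, A = 1.45 in², x = 4.65 in, Ī = 1.016208 in⁴.
Bottom flange (beyond web): 2.9 × 0.5, A = 1.45 in², x = 1.45 in, Ī = 1.016208 in⁴.
Centroid: x̄ = ΣA·x / ΣA = 3.05 in.
Transfer each piece to the vertical centroidal axis using Ī + A·d² with d = x − 3.05:
  web: d = 0 in → contributes +0.0225 in⁴
  top flange (beyond web): d = 1.6 in → contributes +4.728208 in⁴
  bottom flange (beyond web): d = -1.6 in → contributes +4.728208 in⁴
Total I = 9.478917 in⁴.

Iy ≈ 9.4789 in⁴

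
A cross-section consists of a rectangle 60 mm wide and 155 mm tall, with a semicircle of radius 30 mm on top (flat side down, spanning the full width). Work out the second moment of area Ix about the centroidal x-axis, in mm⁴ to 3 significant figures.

Ix ≈ 2.87 × 10⁷ mm⁴

Decompose the section into non-overlapping parts with the origin at the bottom-left of its bounding rectangle.
Rectangular body: 60 × 155, A = 9 300 mm², y = 77.5 mm, Ī = 18 619 375 mm⁴.
Semicircular cap: semicircle r = 30, A = 1413.7 mm², y = 167.73 mm, Ī = 88 903 mm⁴.
Centroid: ȳ = ΣA·y / ΣA = 89.407 mm.
Transfer each piece to the centroidal x-axis using Ī + A·d² with d = y − 89.407:
  rectangular body: d = -11.907 mm → contributes +19 937 791 mm⁴
  semicircular cap: d = 78.326 mm → contributes +8 761 975 mm⁴
Total I = 28 699 766 mm⁴.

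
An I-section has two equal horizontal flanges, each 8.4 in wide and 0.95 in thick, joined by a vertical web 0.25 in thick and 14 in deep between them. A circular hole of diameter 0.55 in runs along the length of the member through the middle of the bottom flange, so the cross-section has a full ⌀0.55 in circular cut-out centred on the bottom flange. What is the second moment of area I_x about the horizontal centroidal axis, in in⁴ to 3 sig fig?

Break the section into simple shapes (no overlaps), measuring from the bottom-left corner of the bounding box.
Bottom flange: 8.4 × 0.95, A = 7.98 in², y = 0.475 in, Ī = 0.60016 in⁴.
Web: 0.25 × 14, A = 3.5 in², y = 7.95 in, Ī = 57.167 in⁴.
Top flange: 8.4 × 0.95, A = 7.98 in², y = 15.425 in, Ī = 0.60016 in⁴.
Hole (subtracted): ⌀0.55, A = 0.23758 in², y = 0.475 in, Ī = 0.0044918 in⁴.
Centroid: ȳ = ΣA·y / ΣA = 8.0424 in.
Transfer each piece to the horizontal centroidal axis using Ī + A·d² with d = y − 8.0424:
  bottom flange: d = -7.5674 in → contributes +457.58 in⁴
  web: d = -0.092389 in → contributes +57.197 in⁴
  top flange: d = 7.3826 in → contributes +435.53 in⁴
  hole: d = -7.5674 in → contributes −13.61 in⁴
Total I = 936.7 in⁴.

I_x ≈ 937 in⁴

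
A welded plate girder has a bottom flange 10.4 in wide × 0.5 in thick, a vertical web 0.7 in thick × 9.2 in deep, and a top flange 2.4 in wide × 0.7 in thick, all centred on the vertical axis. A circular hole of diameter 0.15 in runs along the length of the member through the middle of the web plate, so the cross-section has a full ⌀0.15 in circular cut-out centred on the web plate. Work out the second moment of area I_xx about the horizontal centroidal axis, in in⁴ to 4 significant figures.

I_xx ≈ 187.6 in⁴

Split into non-overlapping primitives; take the origin at the lower-left of the bounding box.
Bottom plate: 10.4 × 0.5, A = 5.2 in², y = 0.25 in, Ī = 0.108333 in⁴.
Web plate: 0.7 × 9.2, A = 6.44 in², y = 5.1 in, Ī = 45.4235 in⁴.
Top plate: 2.4 × 0.7, A = 1.68 in², y = 10.05 in, Ī = 0.0686 in⁴.
Hole (subtracted): ⌀0.15, A = 0.0176715 in², y = 5.1 in, Ī = 0.0000248505 in⁴.
Centroid: ȳ = ΣA·y / ΣA = 3.82925 in.
Transfer each piece to the horizontal centroidal axis using Ī + A·d² with d = y − 3.82925:
  bottom plate: d = -3.57925 in → contributes +66.7255 in⁴
  web plate: d = 1.27075 in → contributes +55.8229 in⁴
  top plate: d = 6.22075 in → contributes +65.0809 in⁴
  hole: d = 1.27075 in → contributes −0.028561 in⁴
Total I = 187.601 in⁴.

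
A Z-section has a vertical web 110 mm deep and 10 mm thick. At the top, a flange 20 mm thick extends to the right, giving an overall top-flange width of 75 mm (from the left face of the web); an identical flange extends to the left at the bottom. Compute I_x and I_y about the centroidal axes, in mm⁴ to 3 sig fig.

Break the section into simple shapes (no overlaps), measuring from the bottom-left corner of the bounding box.
Web: 10 × 110, A = 1 100 mm², y = 55 mm, Ī = 1 109 167 mm⁴.
Top flange (beyond web): 65 × 20, A = 1 300 mm², y = 100 mm, Ī = 43 333 mm⁴.
Bottom flange (beyond web): 65 × 20, A = 1 300 mm², y = 10 mm, Ī = 43 333 mm⁴.
Centroid: ȳ = ΣA·y / ΣA = 55 mm.
Transfer each piece to the centroidal x-axis using Ī + A·d² with d = y − 55:
  web: d = 0 mm → contributes +1 109 167 mm⁴
  top flange (beyond web): d = 45 mm → contributes +2 675 833 mm⁴
  bottom flange (beyond web): d = -45 mm → contributes +2 675 833 mm⁴
Total I = 6 460 833 mm⁴.
For the y-axis: x̄ = 70 mm.
Repeating about the centroidal y-axis gives I_y = 4 580 833 mm⁴.

I_x ≈ 6.46 × 10⁶ mm⁴, I_y ≈ 4.58 × 10⁶ mm⁴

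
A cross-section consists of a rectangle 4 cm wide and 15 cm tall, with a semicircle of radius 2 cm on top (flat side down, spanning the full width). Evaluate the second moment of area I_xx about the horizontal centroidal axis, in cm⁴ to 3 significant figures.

Break the section into simple shapes (no overlaps), measuring from the bottom-left corner of the bounding box.
Rectangular body: 4 × 15, A = 60 cm², y = 7.5 cm, Ī = 1 125 cm⁴.
Semicircular cap: semicircle r = 2, A = 6.2832 cm², y = 15.849 cm, Ī = 1.7561 cm⁴.
Centroid: ȳ = ΣA·y / ΣA = 8.2914 cm.
Transfer each piece to the horizontal centroidal axis using Ī + A·d² with d = y − 8.2914:
  rectangular body: d = -0.79141 cm → contributes +1162.6 cm⁴
  semicircular cap: d = 7.5574 cm → contributes +360.62 cm⁴
Total I = 1523.2 cm⁴.

I_xx ≈ 1520 cm⁴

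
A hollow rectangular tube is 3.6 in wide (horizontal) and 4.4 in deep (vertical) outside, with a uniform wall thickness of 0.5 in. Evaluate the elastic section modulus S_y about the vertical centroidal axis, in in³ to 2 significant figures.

Treat the section as a set of non-overlapping primitives; coordinates are from the bounding-box lower-left.
Outer rectangle: 3.6 × 4.4, A = 15.84 in², x = 1.8 in, Ī = 17.11 in⁴.
Inner void (subtracted): 2.6 × 3.4, A = 8.84 in², x = 1.8 in, Ī = 4.98 in⁴.
By symmetry the centroid is at mid-width, x̄ = 1.8 in.
All pieces are centred on the vertical centroidal axis, so I = ΣĪ (holes subtracted) = 12.13 in⁴.
Extreme fibre distance c = 1.8 in; S = I/c = 6.737 in³.

S_y ≈ 6.7 in³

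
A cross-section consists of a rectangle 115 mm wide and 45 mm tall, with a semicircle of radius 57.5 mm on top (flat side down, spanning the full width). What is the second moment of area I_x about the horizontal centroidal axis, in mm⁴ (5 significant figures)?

I_x ≈ 7.7756 × 10⁶ mm⁴

Treat the section as a set of non-overlapping primitives; coordinates are from the bounding-box lower-left.
Rectangular body: 115 × 45, A = 5 175 mm², y = 22.5 mm, Ī = 873281.3 mm⁴.
Semicircular cap: semicircle r = 57.5, A = 5193.445 mm², y = 69.40376 mm, Ī = 1 199 785 mm⁴.
Centroid: ȳ = ΣA·y / ΣA = 45.9936 mm.
Transfer each piece to the horizontal centroidal axis using Ī + A·d² with d = y − 45.9936:
  rectangular body: d = -23.4936 mm → contributes +3 729 618 mm⁴
  semicircular cap: d = 23.41016 mm → contributes +4 045 978 mm⁴
Total I = 7 775 596 mm⁴.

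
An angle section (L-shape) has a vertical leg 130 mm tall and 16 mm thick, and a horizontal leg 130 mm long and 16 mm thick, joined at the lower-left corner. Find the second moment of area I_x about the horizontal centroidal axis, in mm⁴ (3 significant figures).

I_x ≈ 6.13 × 10⁶ mm⁴

Decompose the section into non-overlapping parts with the origin at the bottom-left of its bounding rectangle.
Vertical leg: 16 × 130, A = 2 080 mm², y = 65 mm, Ī = 2 929 333 mm⁴.
Horizontal leg (remainder): 114 × 16, A = 1 824 mm², y = 8 mm, Ī = 38 912 mm⁴.
Centroid: ȳ = ΣA·y / ΣA = 38.369 mm.
Transfer each piece to the horizontal centroidal axis using Ī + A·d² with d = y − 38.369:
  vertical leg: d = 26.631 mm → contributes +4 404 507 mm⁴
  horizontal leg (remainder): d = -30.369 mm → contributes +1 721 127 mm⁴
Total I = 6 125 634 mm⁴.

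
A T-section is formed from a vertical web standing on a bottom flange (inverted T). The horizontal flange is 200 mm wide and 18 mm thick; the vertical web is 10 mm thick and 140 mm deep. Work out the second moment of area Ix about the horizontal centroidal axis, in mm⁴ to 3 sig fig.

Ix ≈ 8.67 × 10⁶ mm⁴

Split into non-overlapping primitives; take the origin at the lower-left of the bounding box.
Flange: 200 × 18, A = 3 600 mm², y = 9 mm, Ī = 97 200 mm⁴.
Web: 10 × 140, A = 1 400 mm², y = 88 mm, Ī = 2 286 667 mm⁴.
Centroid: ȳ = ΣA·y / ΣA = 31.12 mm.
Transfer each piece to the horizontal centroidal axis using Ī + A·d² with d = y − 31.12:
  flange: d = -22.12 mm → contributes +1 858 660 mm⁴
  web: d = 56.88 mm → contributes +6 816 135 mm⁴
Total I = 8 674 795 mm⁴.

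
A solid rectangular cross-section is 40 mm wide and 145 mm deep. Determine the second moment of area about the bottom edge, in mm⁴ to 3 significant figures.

I_base ≈ 4.06 × 10⁷ mm⁴

The section: 40 × 145, A = 5 800 mm², y = 72.5 mm, Ī = 10 162 083 mm⁴.
Transfer it to a horizontal axis along the bottom face using Ī + A·d² with d = y − 0:
  the section: d = 72.5 mm → contributes +40 648 333 mm⁴
Total I = 40 648 333 mm⁴.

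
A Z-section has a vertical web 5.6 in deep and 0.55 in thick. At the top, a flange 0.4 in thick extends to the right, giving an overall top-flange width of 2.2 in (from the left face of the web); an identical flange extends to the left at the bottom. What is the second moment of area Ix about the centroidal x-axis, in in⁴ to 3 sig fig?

Treat the section as a set of non-overlapping primitives; coordinates are from the bounding-box lower-left.
Web: 0.55 × 5.6, A = 3.08 in², y = 2.8 in, Ī = 8.0491 in⁴.
Top flange (beyond web): 1.65 × 0.4, A = 0.66 in², y = 5.4 in, Ī = 0.0088 in⁴.
Bottom flange (beyond web): 1.65 × 0.4, A = 0.66 in², y = 0.2 in, Ī = 0.0088 in⁴.
Centroid: ȳ = ΣA·y / ΣA = 2.8 in.
Transfer each piece to the centroidal x-axis using Ī + A·d² with d = y − 2.8:
  web: d = 0 in → contributes +8.0491 in⁴
  top flange (beyond web): d = 2.6 in → contributes +4.4704 in⁴
  bottom flange (beyond web): d = -2.6 in → contributes +4.4704 in⁴
Total I = 16.99 in⁴.

Ix ≈ 17.0 in⁴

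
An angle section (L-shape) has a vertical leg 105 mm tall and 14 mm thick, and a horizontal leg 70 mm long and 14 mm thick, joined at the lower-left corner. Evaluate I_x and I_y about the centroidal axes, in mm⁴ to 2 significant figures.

Decompose the section into non-overlapping parts with the origin at the bottom-left of its bounding rectangle.
Vertical leg: 14 × 105, A = 1 470 mm², y = 52.5 mm, Ī = 1 350 563 mm⁴.
Horizontal leg (remainder): 56 × 14, A = 784 mm², y = 7 mm, Ī = 12 805 mm⁴.
Centroid: ȳ = ΣA·y / ΣA = 36.67 mm.
Transfer each piece to the centroidal x-axis using Ī + A·d² with d = y − 36.67:
  vertical leg: d = 15.83 mm → contributes +1 718 746 mm⁴
  horizontal leg (remainder): d = -29.67 mm → contributes +703 150 mm⁴
Total I = 2 421 896 mm⁴.
For the y-axis: x̄ = 19.17 mm.
Repeating about the centroidal y-axis gives I_y = 855 243 mm⁴.

I_x ≈ 2.4 × 10⁶ mm⁴, I_y ≈ 8.6 × 10⁵ mm⁴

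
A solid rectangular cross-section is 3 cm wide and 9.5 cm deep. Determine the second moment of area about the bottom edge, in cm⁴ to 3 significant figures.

I_base ≈ 857 cm⁴

The section: 3 × 9.5, A = 28.5 cm², y = 4.75 cm, Ī = 214.34 cm⁴.
Transfer it to the base of the section using Ī + A·d² with d = y − 0:
  the section: d = 4.75 cm → contributes +857.38 cm⁴
Total I = 857.38 cm⁴.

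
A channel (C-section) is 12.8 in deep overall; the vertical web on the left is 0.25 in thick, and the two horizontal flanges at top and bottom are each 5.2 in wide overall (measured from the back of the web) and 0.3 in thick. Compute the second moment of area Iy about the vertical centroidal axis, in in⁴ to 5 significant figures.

Break the section into simple shapes (no overlaps), measuring from the bottom-left corner of the bounding box.
Web: 0.25 × 12.8, A = 3.2 in², x = 0.125 in, Ī = 0.01666667 in⁴.
Top flange (beyond web): 4.95 × 0.3, A = 1.485 in², x = 2.725 in, Ī = 3.032184 in⁴.
Bottom flange (beyond web): 4.95 × 0.3, A = 1.485 in², x = 2.725 in, Ī = 3.032184 in⁴.
Centroid: x̄ = ΣA·x / ΣA = 1.37654 in.
Transfer each piece to the vertical centroidal axis using Ī + A·d² with d = x − 1.37654:
  web: d = -1.25154 in → contributes +5.028992 in⁴
  top flange (beyond web): d = 1.34846 in → contributes +5.732427 in⁴
  bottom flange (beyond web): d = 1.34846 in → contributes +5.732427 in⁴
Total I = 16.49385 in⁴.

Iy ≈ 16.494 in⁴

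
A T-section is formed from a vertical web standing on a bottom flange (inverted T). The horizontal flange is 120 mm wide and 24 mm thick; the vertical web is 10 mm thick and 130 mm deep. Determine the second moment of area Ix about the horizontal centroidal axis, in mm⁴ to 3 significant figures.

Ix ≈ 7.28 × 10⁶ mm⁴

Treat the section as a set of non-overlapping primitives; coordinates are from the bounding-box lower-left.
Flange: 120 × 24, A = 2 880 mm², y = 12 mm, Ī = 138 240 mm⁴.
Web: 10 × 130, A = 1 300 mm², y = 89 mm, Ī = 1 830 833 mm⁴.
Centroid: ȳ = ΣA·y / ΣA = 35.947 mm.
Transfer each piece to the horizontal centroidal axis using Ī + A·d² with d = y − 35.947:
  flange: d = -23.947 mm → contributes +1 789 852 mm⁴
  web: d = 53.053 mm → contributes +5 489 790 mm⁴
Total I = 7 279 642 mm⁴.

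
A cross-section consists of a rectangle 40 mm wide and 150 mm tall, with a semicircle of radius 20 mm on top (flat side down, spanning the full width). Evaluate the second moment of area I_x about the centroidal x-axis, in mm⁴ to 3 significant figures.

Split into non-overlapping primitives; take the origin at the lower-left of the bounding box.
Rectangular body: 40 × 150, A = 6 000 mm², y = 75 mm, Ī = 11 250 000 mm⁴.
Semicircular cap: semicircle r = 20, A = 628.32 mm², y = 158.49 mm, Ī = 17 561 mm⁴.
Centroid: ȳ = ΣA·y / ΣA = 82.914 mm.
Transfer each piece to the centroidal x-axis using Ī + A·d² with d = y − 82.914:
  rectangular body: d = -7.9141 mm → contributes +11 625 799 mm⁴
  semicircular cap: d = 75.574 mm → contributes +3 606 173 mm⁴
Total I = 15 231 972 mm⁴.

I_x ≈ 1.52 × 10⁷ mm⁴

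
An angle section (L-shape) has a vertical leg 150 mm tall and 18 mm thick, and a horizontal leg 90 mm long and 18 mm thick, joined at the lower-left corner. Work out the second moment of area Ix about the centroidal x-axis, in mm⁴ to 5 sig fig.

Treat the section as a set of non-overlapping primitives; coordinates are from the bounding-box lower-left.
Vertical leg: 18 × 150, A = 2 700 mm², y = 75 mm, Ī = 5 062 500 mm⁴.
Horizontal leg (remainder): 72 × 18, A = 1 296 mm², y = 9 mm, Ī = 34 992 mm⁴.
Centroid: ȳ = ΣA·y / ΣA = 53.59459 mm.
Transfer each piece to the centroidal x-axis using Ī + A·d² with d = y − 53.59459:
  vertical leg: d = 21.40541 mm → contributes +6 299 617 mm⁴
  horizontal leg (remainder): d = -44.59459 mm → contributes +2 612 319 mm⁴
Total I = 8 911 935 mm⁴.

Ix ≈ 8.9119 × 10⁶ mm⁴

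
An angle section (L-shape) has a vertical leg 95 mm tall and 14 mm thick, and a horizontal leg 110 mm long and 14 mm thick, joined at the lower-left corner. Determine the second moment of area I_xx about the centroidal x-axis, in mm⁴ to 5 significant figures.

Decompose the section into non-overlapping parts with the origin at the bottom-left of its bounding rectangle.
Vertical leg: 14 × 95, A = 1 330 mm², y = 47.5 mm, Ī = 1 000 271 mm⁴.
Horizontal leg (remainder): 96 × 14, A = 1 344 mm², y = 7 mm, Ī = 21 952 mm⁴.
Centroid: ȳ = ΣA·y / ΣA = 27.14398 mm.
Transfer each piece to the centroidal x-axis using Ī + A·d² with d = y − 27.14398:
  vertical leg: d = 20.35602 mm → contributes +1 551 380 mm⁴
  horizontal leg (remainder): d = -20.14398 mm → contributes +567320.2 mm⁴
Total I = 2 118 700 mm⁴.

I_xx ≈ 2.1187 × 10⁶ mm⁴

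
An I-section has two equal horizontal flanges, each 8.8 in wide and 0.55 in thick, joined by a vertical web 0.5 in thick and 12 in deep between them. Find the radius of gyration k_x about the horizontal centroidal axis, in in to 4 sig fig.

k_x ≈ 5.377 in

Decompose the section into non-overlapping parts with the origin at the bottom-left of its bounding rectangle.
Bottom flange: 8.8 × 0.55, A = 4.84 in², y = 0.275 in, Ī = 0.122008 in⁴.
Web: 0.5 × 12, A = 6 in², y = 6.55 in, Ī = 72 in⁴.
Top flange: 8.8 × 0.55, A = 4.84 in², y = 12.825 in, Ī = 0.122008 in⁴.
By symmetry the centroid is at mid-height, ȳ = 6.55 in.
Transfer each piece to the horizontal centroidal axis using Ī + A·d² with d = y − 6.55:
  bottom flange: d = -6.275 in → contributes +190.7 in⁴
  web: d = 0 in → contributes +72 in⁴
  top flange: d = 6.275 in → contributes +190.7 in⁴
Total I = 453.4 in⁴.
Radius of gyration: k = √(I/A) = √(453.4 / 15.68) = 5.37734 in.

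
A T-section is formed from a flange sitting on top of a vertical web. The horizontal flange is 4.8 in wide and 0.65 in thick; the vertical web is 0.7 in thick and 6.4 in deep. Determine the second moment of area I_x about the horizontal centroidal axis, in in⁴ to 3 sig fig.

Break the section into simple shapes (no overlaps), measuring from the bottom-left corner of the bounding box.
Flange: 4.8 × 0.65, A = 3.12 in², y = 6.725 in, Ī = 0.10985 in⁴.
Web: 0.7 × 6.4, A = 4.48 in², y = 3.2 in, Ī = 15.292 in⁴.
Centroid: ȳ = ΣA·y / ΣA = 4.6471 in.
Transfer each piece to the horizontal centroidal axis using Ī + A·d² with d = y − 4.6471:
  flange: d = 2.0779 in → contributes +13.581 in⁴
  web: d = -1.4471 in → contributes +24.673 in⁴
Total I = 38.254 in⁴.

I_x ≈ 38.3 in⁴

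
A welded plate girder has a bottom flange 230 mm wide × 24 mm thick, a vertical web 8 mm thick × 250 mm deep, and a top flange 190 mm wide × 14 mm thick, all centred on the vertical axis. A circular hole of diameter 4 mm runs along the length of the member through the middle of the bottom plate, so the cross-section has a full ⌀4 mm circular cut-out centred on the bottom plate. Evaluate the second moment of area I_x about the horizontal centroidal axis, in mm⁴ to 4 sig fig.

Break the section into simple shapes (no overlaps), measuring from the bottom-left corner of the bounding box.
Bottom plate: 230 × 24, A = 5 520 mm², y = 12 mm, Ī = 264 960 mm⁴.
Web plate: 8 × 250, A = 2 000 mm², y = 149 mm, Ī = 10 416 667 mm⁴.
Top plate: 190 × 14, A = 2 660 mm², y = 281 mm, Ī = 43446.7 mm⁴.
Hole (subtracted): ⌀4, A = 12.5664 mm², y = 12 mm, Ī = 12.5664 mm⁴.
Centroid: ȳ = ΣA·y / ΣA = 109.324 mm.
Transfer each piece to the horizontal centroidal axis using Ī + A·d² with d = y − 109.324:
  bottom plate: d = -97.3245 mm → contributes +52 550 680 mm⁴
  web plate: d = 39.6755 mm → contributes +13 564 963 mm⁴
  top plate: d = 171.676 mm → contributes +78 440 272 mm⁴
  hole: d = -97.3245 mm → contributes −119 042 mm⁴
Total I = 144 436 873 mm⁴.

I_x ≈ 1.444 × 10⁸ mm⁴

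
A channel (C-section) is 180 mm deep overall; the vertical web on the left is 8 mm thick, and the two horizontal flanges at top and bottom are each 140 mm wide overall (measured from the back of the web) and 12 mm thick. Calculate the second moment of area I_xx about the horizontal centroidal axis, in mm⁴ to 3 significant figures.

Decompose the section into non-overlapping parts with the origin at the bottom-left of its bounding rectangle.
Web: 8 × 180, A = 1 440 mm², y = 90 mm, Ī = 3 888 000 mm⁴.
Top flange (beyond web): 132 × 12, A = 1 584 mm², y = 174 mm, Ī = 19 008 mm⁴.
Bottom flange (beyond web): 132 × 12, A = 1 584 mm², y = 6 mm, Ī = 19 008 mm⁴.
By symmetry the centroid is at mid-height, ȳ = 90 mm.
Transfer each piece to the horizontal centroidal axis using Ī + A·d² with d = y − 90:
  web: d = 0 mm → contributes +3 888 000 mm⁴
  top flange (beyond web): d = 84 mm → contributes +11 195 712 mm⁴
  bottom flange (beyond web): d = -84 mm → contributes +11 195 712 mm⁴
Total I = 26 279 424 mm⁴.

I_xx ≈ 2.63 × 10⁷ mm⁴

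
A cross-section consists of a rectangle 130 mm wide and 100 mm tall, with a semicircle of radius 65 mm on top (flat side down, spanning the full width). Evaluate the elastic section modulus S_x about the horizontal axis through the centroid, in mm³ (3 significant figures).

S_x ≈ 4.42 × 10⁵ mm³

Break the section into simple shapes (no overlaps), measuring from the bottom-left corner of the bounding box.
Rectangular body: 130 × 100, A = 13 000 mm², y = 50 mm, Ī = 10 833 333 mm⁴.
Semicircular cap: semicircle r = 65, A = 6636.6 mm², y = 127.59 mm, Ī = 1 959 230 mm⁴.
Centroid: ȳ = ΣA·y / ΣA = 76.222 mm.
Transfer each piece to the horizontal axis through the centroid using Ī + A·d² with d = y − 76.222:
  rectangular body: d = -26.222 mm → contributes +19 772 142 mm⁴
  semicircular cap: d = 51.365 mm → contributes +19 468 837 mm⁴
Total I = 39 240 978 mm⁴.
Extreme fibre distance c = 88.778 mm; S = I/c = 442 013 mm³.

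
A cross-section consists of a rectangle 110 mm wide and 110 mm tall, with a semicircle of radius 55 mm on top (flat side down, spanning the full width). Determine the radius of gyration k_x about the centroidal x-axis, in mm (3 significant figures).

k_x ≈ 45.0 mm

Treat the section as a set of non-overlapping primitives; coordinates are from the bounding-box lower-left.
Rectangular body: 110 × 110, A = 12 100 mm², y = 55 mm, Ī = 12 200 833 mm⁴.
Semicircular cap: semicircle r = 55, A = 4751.7 mm², y = 133.34 mm, Ī = 1 004 345 mm⁴.
Centroid: ȳ = ΣA·y / ΣA = 77.09 mm.
Transfer each piece to the centroidal x-axis using Ī + A·d² with d = y − 77.09:
  rectangular body: d = -22.09 mm → contributes +18 105 398 mm⁴
  semicircular cap: d = 56.252 mm → contributes +16 040 196 mm⁴
Total I = 34 145 595 mm⁴.
Radius of gyration: k = √(I/A) = √(34 145 595 / 16 852) = 45.014 mm.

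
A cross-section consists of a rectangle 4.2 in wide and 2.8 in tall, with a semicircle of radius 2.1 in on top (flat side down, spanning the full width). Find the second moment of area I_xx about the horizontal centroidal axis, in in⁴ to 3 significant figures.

Treat the section as a set of non-overlapping primitives; coordinates are from the bounding-box lower-left.
Rectangular body: 4.2 × 2.8, A = 11.76 in², y = 1.4 in, Ī = 7.6832 in⁴.
Semicircular cap: semicircle r = 2.1, A = 6.9272 in², y = 3.6913 in, Ī = 2.1346 in⁴.
Centroid: ȳ = ΣA·y / ΣA = 2.2494 in.
Transfer each piece to the horizontal centroidal axis using Ī + A·d² with d = y − 2.2494:
  rectangular body: d = -0.84936 in → contributes +16.167 in⁴
  semicircular cap: d = 1.4419 in → contributes +16.537 in⁴
Total I = 32.704 in⁴.

I_xx ≈ 32.7 in⁴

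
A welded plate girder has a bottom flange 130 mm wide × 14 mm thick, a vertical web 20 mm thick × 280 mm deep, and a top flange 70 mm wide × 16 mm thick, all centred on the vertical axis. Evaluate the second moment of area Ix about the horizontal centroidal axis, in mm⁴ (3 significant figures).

Ix ≈ 9.93 × 10⁷ mm⁴

Split into non-overlapping primitives; take the origin at the lower-left of the bounding box.
Bottom plate: 130 × 14, A = 1 820 mm², y = 7 mm, Ī = 29 727 mm⁴.
Web plate: 20 × 280, A = 5 600 mm², y = 154 mm, Ī = 36 586 667 mm⁴.
Top plate: 70 × 16, A = 1 120 mm², y = 302 mm, Ī = 23 893 mm⁴.
Centroid: ȳ = ΣA·y / ΣA = 142.08 mm.
Transfer each piece to the horizontal centroidal axis using Ī + A·d² with d = y − 142.08:
  bottom plate: d = -135.08 mm → contributes +33 239 518 mm⁴
  web plate: d = 11.918 mm → contributes +37 382 088 mm⁴
  top plate: d = 159.92 mm → contributes +28 666 524 mm⁴
Total I = 99 288 129 mm⁴.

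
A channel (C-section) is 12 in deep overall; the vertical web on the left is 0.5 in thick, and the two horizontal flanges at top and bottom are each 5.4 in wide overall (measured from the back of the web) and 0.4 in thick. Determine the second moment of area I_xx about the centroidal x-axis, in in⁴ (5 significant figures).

I_xx ≈ 203.92 in⁴

Break the section into simple shapes (no overlaps), measuring from the bottom-left corner of the bounding box.
Web: 0.5 × 12, A = 6 in², y = 6 in, Ī = 72 in⁴.
Top flange (beyond web): 4.9 × 0.4, A = 1.96 in², y = 11.8 in, Ī = 0.02613333 in⁴.
Bottom flange (beyond web): 4.9 × 0.4, A = 1.96 in², y = 0.2 in, Ī = 0.02613333 in⁴.
By symmetry the centroid is at mid-height, ȳ = 6 in.
Transfer each piece to the centroidal x-axis using Ī + A·d² with d = y − 6:
  web: d = 0 in → contributes +72 in⁴
  top flange (beyond web): d = 5.8 in → contributes +65.96053 in⁴
  bottom flange (beyond web): d = -5.8 in → contributes +65.96053 in⁴
Total I = 203.9211 in⁴.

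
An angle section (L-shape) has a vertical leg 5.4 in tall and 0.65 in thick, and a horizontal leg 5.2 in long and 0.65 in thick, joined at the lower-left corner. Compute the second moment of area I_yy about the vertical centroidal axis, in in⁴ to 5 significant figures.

Decompose the section into non-overlapping parts with the origin at the bottom-left of its bounding rectangle.
Vertical leg: 0.65 × 5.4, A = 3.51 in², x = 0.325 in, Ī = 0.1235813 in⁴.
Horizontal leg (remainder): 4.55 × 0.65, A = 2.9575 in², x = 2.925 in, Ī = 5.102304 in⁴.
Centroid: x̄ = ΣA·x / ΣA = 1.513945 in.
Transfer each piece to the vertical centroidal axis using Ī + A·d² with d = x − 1.513945:
  vertical leg: d = -1.188945 in → contributes +5.085281 in⁴
  horizontal leg (remainder): d = 1.411055 in → contributes +10.99091 in⁴
Total I = 16.07619 in⁴.

I_yy ≈ 16.076 in⁴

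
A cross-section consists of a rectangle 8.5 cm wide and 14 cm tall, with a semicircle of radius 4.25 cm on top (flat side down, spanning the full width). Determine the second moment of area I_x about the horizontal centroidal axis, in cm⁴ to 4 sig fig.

I_x ≈ 3755 cm⁴

Treat the section as a set of non-overlapping primitives; coordinates are from the bounding-box lower-left.
Rectangular body: 8.5 × 14, A = 119 cm², y = 7 cm, Ī = 1943.67 cm⁴.
Semicircular cap: semicircle r = 4.25, A = 28.3725 cm², y = 15.8038 cm, Ī = 35.8086 cm⁴.
Centroid: ȳ = ΣA·y / ΣA = 8.69492 cm.
Transfer each piece to the horizontal centroidal axis using Ī + A·d² with d = y − 8.69492:
  rectangular body: d = -1.69492 cm → contributes +2285.52 cm⁴
  semicircular cap: d = 7.10884 cm → contributes +1469.63 cm⁴
Total I = 3755.15 cm⁴.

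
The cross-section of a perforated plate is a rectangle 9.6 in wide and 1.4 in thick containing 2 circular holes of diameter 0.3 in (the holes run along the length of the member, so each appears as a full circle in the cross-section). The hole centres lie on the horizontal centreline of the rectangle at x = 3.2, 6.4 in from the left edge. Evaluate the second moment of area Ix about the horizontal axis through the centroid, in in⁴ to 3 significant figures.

Decompose the section into non-overlapping parts with the origin at the bottom-left of its bounding rectangle.
Plate: 9.6 × 1.4, A = 13.44 in², y = 0.7 in, Ī = 2.1952 in⁴.
Hole 1 (subtracted): ⌀0.3, A = 0.070686 in², y = 0.7 in, Ī = 0.00039761 in⁴.
Hole 2 (subtracted): ⌀0.3, A = 0.070686 in², y = 0.7 in, Ī = 0.00039761 in⁴.
By symmetry the centroid is at mid-height, ȳ = 0.7 in.
All pieces are centred on the horizontal axis through the centroid, so I = ΣĪ (holes subtracted) = 2.1944 in⁴.

Ix ≈ 2.19 in⁴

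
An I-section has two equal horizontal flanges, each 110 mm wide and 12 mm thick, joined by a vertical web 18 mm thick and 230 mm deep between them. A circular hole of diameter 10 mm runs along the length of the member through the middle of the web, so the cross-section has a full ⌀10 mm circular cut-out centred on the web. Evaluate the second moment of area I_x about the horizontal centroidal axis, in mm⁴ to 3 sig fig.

I_x ≈ 5.69 × 10⁷ mm⁴

Split into non-overlapping primitives; take the origin at the lower-left of the bounding box.
Bottom flange: 110 × 12, A = 1 320 mm², y = 6 mm, Ī = 15 840 mm⁴.
Web: 18 × 230, A = 4 140 mm², y = 127 mm, Ī = 18 250 500 mm⁴.
Top flange: 110 × 12, A = 1 320 mm², y = 248 mm, Ī = 15 840 mm⁴.
Hole (subtracted): ⌀10, A = 78.54 mm², y = 127 mm, Ī = 490.87 mm⁴.
By symmetry the centroid is at mid-height, ȳ = 127 mm.
Transfer each piece to the horizontal centroidal axis using Ī + A·d² with d = y − 127:
  bottom flange: d = -121 mm → contributes +19 341 960 mm⁴
  web: d = 0 mm → contributes +18 250 500 mm⁴
  top flange: d = 121 mm → contributes +19 341 960 mm⁴
  hole: d = 0 mm → contributes −490.87 mm⁴
Total I = 56 933 929 mm⁴.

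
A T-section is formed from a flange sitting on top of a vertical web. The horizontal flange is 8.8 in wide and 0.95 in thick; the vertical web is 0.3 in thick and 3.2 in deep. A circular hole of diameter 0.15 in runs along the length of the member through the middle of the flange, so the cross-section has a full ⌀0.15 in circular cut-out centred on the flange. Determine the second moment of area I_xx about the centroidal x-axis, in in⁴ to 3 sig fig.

I_xx ≈ 5.15 in⁴

Split into non-overlapping primitives; take the origin at the lower-left of the bounding box.
Flange: 8.8 × 0.95, A = 8.36 in², y = 3.675 in, Ī = 0.62874 in⁴.
Web: 0.3 × 3.2, A = 0.96 in², y = 1.6 in, Ī = 0.8192 in⁴.
Hole (subtracted): ⌀0.15, A = 0.017671 in², y = 3.675 in, Ī = 0.00002485 in⁴.
Centroid: ȳ = ΣA·y / ΣA = 3.4609 in.
Transfer each piece to the centroidal x-axis using Ī + A·d² with d = y − 3.4609:
  flange: d = 0.21414 in → contributes +1.0121 in⁴
  web: d = -1.8609 in → contributes +4.1435 in⁴
  hole: d = 0.21414 in → contributes −0.00083519 in⁴
Total I = 5.1548 in⁴.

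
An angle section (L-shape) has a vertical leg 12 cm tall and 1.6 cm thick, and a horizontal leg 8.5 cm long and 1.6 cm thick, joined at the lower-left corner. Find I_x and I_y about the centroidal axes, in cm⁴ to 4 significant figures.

Treat the section as a set of non-overlapping primitives; coordinates are from the bounding-box lower-left.
Vertical leg: 1.6 × 12, A = 19.2 cm², y = 6 cm, Ī = 230.4 cm⁴.
Horizontal leg (remainder): 6.9 × 1.6, A = 11.04 cm², y = 0.8 cm, Ī = 2.3552 cm⁴.
Centroid: ȳ = ΣA·y / ΣA = 4.10159 cm.
Transfer each piece to the centroidal x-axis using Ī + A·d² with d = y − 4.10159:
  vertical leg: d = 1.89841 cm → contributes +299.596 cm⁴
  horizontal leg (remainder): d = -3.30159 cm → contributes +122.696 cm⁴
Total I = 422.293 cm⁴.
For the y-axis: x̄ = 2.35159 cm.
Repeating about the centroidal y-axis gives I_y = 174.507 cm⁴.

I_x ≈ 422.3 cm⁴, I_y ≈ 174.5 cm⁴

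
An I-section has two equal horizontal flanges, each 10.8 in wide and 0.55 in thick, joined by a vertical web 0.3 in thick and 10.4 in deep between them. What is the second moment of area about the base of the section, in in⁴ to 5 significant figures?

Break the section into simple shapes (no overlaps), measuring from the bottom-left corner of the bounding box.
Bottom flange: 10.8 × 0.55, A = 5.94 in², y = 0.275 in, Ī = 0.1497375 in⁴.
Web: 0.3 × 10.4, A = 3.12 in², y = 5.75 in, Ī = 28.1216 in⁴.
Top flange: 10.8 × 0.55, A = 5.94 in², y = 11.225 in, Ī = 0.1497375 in⁴.
Transfer each piece to the bottom edge using Ī + A·d² with d = y − 0:
  bottom flange: d = 0.275 in → contributes +0.59895 in⁴
  web: d = 5.75 in → contributes +131.2766 in⁴
  top flange: d = 11.225 in → contributes +748.5935 in⁴
Total I = 880.469 in⁴.

I_base ≈ 880.47 in⁴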